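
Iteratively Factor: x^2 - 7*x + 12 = (x - 3)*(x - 4)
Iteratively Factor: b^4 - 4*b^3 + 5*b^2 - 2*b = (b - 2)*(b^3 - 2*b^2 + b) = b*(b - 2)*(b^2 - 2*b + 1) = b*(b - 2)*(b - 1)*(b - 1)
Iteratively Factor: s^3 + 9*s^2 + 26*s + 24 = (s + 4)*(s^2 + 5*s + 6) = (s + 3)*(s + 4)*(s + 2)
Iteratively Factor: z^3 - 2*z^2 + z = (z)*(z^2 - 2*z + 1) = z*(z - 1)*(z - 1)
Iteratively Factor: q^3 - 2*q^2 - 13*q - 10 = (q + 2)*(q^2 - 4*q - 5) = (q + 1)*(q + 2)*(q - 5)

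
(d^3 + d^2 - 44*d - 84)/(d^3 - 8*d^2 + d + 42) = (d + 6)/(d - 3)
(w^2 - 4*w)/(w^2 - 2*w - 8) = w/(w + 2)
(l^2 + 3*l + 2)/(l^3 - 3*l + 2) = (l + 1)/(l^2 - 2*l + 1)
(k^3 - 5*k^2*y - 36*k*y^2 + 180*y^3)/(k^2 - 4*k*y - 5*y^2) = (k^2 - 36*y^2)/(k + y)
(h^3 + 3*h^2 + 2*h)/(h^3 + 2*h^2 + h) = (h + 2)/(h + 1)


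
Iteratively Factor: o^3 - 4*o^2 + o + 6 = (o + 1)*(o^2 - 5*o + 6) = (o - 2)*(o + 1)*(o - 3)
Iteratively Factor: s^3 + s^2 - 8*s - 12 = (s - 3)*(s^2 + 4*s + 4) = (s - 3)*(s + 2)*(s + 2)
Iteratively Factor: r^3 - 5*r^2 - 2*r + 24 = (r + 2)*(r^2 - 7*r + 12) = (r - 3)*(r + 2)*(r - 4)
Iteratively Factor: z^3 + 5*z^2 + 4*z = (z)*(z^2 + 5*z + 4) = z*(z + 1)*(z + 4)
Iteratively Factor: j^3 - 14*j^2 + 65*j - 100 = (j - 5)*(j^2 - 9*j + 20) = (j - 5)*(j - 4)*(j - 5)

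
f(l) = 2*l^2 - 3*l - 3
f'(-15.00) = -63.00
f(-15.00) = 492.00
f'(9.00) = 33.00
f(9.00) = 132.00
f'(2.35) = 6.40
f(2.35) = 1.00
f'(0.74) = -0.04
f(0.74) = -4.12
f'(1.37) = 2.48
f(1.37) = -3.36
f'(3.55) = 11.20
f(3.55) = 11.56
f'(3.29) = 10.16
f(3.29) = 8.78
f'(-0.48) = -4.92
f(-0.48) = -1.10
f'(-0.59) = -5.36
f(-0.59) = -0.53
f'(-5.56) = -25.24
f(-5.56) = 75.51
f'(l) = 4*l - 3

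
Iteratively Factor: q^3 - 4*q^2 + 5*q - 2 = (q - 2)*(q^2 - 2*q + 1) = (q - 2)*(q - 1)*(q - 1)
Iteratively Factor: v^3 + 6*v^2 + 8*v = (v + 4)*(v^2 + 2*v) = (v + 2)*(v + 4)*(v)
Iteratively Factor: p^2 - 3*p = (p)*(p - 3)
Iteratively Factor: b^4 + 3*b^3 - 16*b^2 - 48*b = (b + 4)*(b^3 - b^2 - 12*b) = b*(b + 4)*(b^2 - b - 12) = b*(b - 4)*(b + 4)*(b + 3)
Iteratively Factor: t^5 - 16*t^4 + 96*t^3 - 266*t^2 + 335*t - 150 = (t - 5)*(t^4 - 11*t^3 + 41*t^2 - 61*t + 30) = (t - 5)*(t - 1)*(t^3 - 10*t^2 + 31*t - 30) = (t - 5)^2*(t - 1)*(t^2 - 5*t + 6) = (t - 5)^2*(t - 2)*(t - 1)*(t - 3)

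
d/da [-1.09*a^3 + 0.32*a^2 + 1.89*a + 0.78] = -3.27*a^2 + 0.64*a + 1.89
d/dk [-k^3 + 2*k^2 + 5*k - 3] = -3*k^2 + 4*k + 5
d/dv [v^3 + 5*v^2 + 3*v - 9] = 3*v^2 + 10*v + 3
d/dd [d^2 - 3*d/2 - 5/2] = 2*d - 3/2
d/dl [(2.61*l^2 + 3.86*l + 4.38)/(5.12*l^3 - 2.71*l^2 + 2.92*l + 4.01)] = (-13.3632*l^4 - 39.5264*l^3 - 49.195*l^2 + 44.6718*l + 2.689)/(26.2144*l^6 - 27.7504*l^5 + 37.2449*l^4 + 25.236*l^3 - 13.2078*l^2 + 23.4184*l + 16.0801)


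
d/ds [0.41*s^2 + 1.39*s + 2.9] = 0.82*s + 1.39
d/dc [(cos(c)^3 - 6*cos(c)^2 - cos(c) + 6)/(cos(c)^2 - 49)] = (-cos(c)^4 + 146*cos(c)^2 - 576*cos(c) - 49)*sin(c)/((cos(c) - 7)^2*(cos(c) + 7)^2)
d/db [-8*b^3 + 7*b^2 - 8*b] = -24*b^2 + 14*b - 8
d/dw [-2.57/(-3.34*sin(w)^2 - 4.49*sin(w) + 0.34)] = -(17.1676*sin(w) + 11.5393)*cos(w)/(3.34*sin(w)^2 + 4.49*sin(w) - 0.34)^2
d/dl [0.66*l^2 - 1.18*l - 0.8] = 1.32*l - 1.18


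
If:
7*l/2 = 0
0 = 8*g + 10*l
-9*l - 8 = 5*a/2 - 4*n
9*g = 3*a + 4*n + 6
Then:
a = -28/11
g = 0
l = 0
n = 9/22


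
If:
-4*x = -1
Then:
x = 1/4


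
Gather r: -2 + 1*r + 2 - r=0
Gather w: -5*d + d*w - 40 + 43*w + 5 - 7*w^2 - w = -5*d - 7*w^2 + w*(d + 42) - 35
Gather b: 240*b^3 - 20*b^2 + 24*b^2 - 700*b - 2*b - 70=240*b^3 + 4*b^2 - 702*b - 70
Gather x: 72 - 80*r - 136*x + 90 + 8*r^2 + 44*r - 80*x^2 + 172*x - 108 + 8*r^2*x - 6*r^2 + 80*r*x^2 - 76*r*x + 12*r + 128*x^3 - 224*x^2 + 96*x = 2*r^2 - 24*r + 128*x^3 + x^2*(80*r - 304) + x*(8*r^2 - 76*r + 132) + 54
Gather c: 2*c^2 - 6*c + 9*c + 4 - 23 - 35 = 2*c^2 + 3*c - 54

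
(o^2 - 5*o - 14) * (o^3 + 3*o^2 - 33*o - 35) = o^5 - 2*o^4 - 62*o^3 + 88*o^2 + 637*o + 490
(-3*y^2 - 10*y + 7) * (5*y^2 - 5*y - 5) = -15*y^4 - 35*y^3 + 100*y^2 + 15*y - 35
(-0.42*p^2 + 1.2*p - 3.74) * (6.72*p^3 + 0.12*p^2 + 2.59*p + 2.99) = -2.8224*p^5 + 8.0136*p^4 - 26.0766*p^3 + 1.4034*p^2 - 6.0986*p - 11.1826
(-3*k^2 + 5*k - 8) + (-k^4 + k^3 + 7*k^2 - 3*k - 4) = -k^4 + k^3 + 4*k^2 + 2*k - 12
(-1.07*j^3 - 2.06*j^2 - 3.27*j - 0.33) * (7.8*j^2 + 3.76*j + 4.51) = -8.346*j^5 - 20.0912*j^4 - 38.0773*j^3 - 24.1598*j^2 - 15.9885*j - 1.4883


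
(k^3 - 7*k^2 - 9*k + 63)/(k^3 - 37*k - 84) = (k - 3)/(k + 4)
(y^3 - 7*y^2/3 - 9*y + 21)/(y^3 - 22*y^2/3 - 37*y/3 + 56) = (y - 3)/(y - 8)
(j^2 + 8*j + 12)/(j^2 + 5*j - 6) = (j + 2)/(j - 1)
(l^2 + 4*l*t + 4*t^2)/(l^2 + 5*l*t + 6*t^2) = (l + 2*t)/(l + 3*t)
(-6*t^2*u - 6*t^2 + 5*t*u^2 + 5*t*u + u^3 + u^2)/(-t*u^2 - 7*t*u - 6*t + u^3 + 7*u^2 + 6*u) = (6*t + u)/(u + 6)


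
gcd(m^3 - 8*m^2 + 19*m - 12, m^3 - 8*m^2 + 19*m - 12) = m^3 - 8*m^2 + 19*m - 12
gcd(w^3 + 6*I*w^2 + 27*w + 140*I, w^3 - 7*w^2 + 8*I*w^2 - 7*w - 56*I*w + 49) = w + 7*I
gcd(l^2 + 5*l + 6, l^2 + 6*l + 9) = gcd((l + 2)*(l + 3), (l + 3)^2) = l + 3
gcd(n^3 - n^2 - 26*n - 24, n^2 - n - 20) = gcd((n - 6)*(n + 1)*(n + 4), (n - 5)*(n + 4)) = n + 4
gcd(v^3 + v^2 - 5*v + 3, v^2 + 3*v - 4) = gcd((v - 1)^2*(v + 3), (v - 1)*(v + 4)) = v - 1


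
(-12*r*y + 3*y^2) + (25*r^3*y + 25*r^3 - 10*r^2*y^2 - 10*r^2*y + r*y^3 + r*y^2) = 25*r^3*y + 25*r^3 - 10*r^2*y^2 - 10*r^2*y + r*y^3 + r*y^2 - 12*r*y + 3*y^2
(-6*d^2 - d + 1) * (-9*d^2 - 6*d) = 54*d^4 + 45*d^3 - 3*d^2 - 6*d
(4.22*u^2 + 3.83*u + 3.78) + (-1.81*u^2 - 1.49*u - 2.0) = 2.41*u^2 + 2.34*u + 1.78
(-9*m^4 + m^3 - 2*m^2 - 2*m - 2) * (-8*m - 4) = 72*m^5 + 28*m^4 + 12*m^3 + 24*m^2 + 24*m + 8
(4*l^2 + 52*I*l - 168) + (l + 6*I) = 4*l^2 + l + 52*I*l - 168 + 6*I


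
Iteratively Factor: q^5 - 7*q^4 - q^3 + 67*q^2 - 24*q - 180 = (q + 2)*(q^4 - 9*q^3 + 17*q^2 + 33*q - 90) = (q - 3)*(q + 2)*(q^3 - 6*q^2 - q + 30) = (q - 5)*(q - 3)*(q + 2)*(q^2 - q - 6) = (q - 5)*(q - 3)*(q + 2)^2*(q - 3)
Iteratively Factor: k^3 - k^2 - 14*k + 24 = (k + 4)*(k^2 - 5*k + 6) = (k - 2)*(k + 4)*(k - 3)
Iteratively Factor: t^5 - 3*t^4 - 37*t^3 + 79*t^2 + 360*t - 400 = (t + 4)*(t^4 - 7*t^3 - 9*t^2 + 115*t - 100) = (t + 4)^2*(t^3 - 11*t^2 + 35*t - 25) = (t - 5)*(t + 4)^2*(t^2 - 6*t + 5) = (t - 5)^2*(t + 4)^2*(t - 1)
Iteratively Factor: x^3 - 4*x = (x)*(x^2 - 4) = x*(x - 2)*(x + 2)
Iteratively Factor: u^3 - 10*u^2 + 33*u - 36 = (u - 3)*(u^2 - 7*u + 12) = (u - 4)*(u - 3)*(u - 3)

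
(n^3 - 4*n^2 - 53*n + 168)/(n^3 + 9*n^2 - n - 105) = (n - 8)/(n + 5)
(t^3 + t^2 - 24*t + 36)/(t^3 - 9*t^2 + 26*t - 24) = (t + 6)/(t - 4)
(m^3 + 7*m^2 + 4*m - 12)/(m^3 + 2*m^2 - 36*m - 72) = (m - 1)/(m - 6)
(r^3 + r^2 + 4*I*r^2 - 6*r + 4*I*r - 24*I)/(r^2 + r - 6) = r + 4*I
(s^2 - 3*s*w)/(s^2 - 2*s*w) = (s - 3*w)/(s - 2*w)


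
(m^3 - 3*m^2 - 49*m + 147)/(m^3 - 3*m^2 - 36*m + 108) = (m^2 - 49)/(m^2 - 36)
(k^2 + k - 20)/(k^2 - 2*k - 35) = (k - 4)/(k - 7)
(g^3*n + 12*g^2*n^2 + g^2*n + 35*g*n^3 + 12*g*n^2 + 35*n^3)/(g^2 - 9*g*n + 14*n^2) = n*(g^3 + 12*g^2*n + g^2 + 35*g*n^2 + 12*g*n + 35*n^2)/(g^2 - 9*g*n + 14*n^2)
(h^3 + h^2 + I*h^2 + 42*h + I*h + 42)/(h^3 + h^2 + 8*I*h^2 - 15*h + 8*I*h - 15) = (h^2 + I*h + 42)/(h^2 + 8*I*h - 15)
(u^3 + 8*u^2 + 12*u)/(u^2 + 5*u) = (u^2 + 8*u + 12)/(u + 5)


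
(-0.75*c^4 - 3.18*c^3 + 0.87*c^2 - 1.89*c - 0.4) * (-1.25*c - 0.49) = 0.9375*c^5 + 4.3425*c^4 + 0.4707*c^3 + 1.9362*c^2 + 1.4261*c + 0.196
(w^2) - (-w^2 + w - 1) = 2*w^2 - w + 1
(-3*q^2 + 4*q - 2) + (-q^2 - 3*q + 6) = -4*q^2 + q + 4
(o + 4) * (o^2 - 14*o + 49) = o^3 - 10*o^2 - 7*o + 196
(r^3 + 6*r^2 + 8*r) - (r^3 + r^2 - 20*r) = 5*r^2 + 28*r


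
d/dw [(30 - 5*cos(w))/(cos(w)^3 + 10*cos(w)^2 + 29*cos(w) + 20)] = 5*(237*cos(w)/2 + 4*cos(2*w) - cos(3*w)/2 + 198)*sin(w)/(cos(w)^3 + 10*cos(w)^2 + 29*cos(w) + 20)^2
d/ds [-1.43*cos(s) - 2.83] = 1.43*sin(s)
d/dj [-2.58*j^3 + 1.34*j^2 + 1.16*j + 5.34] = -7.74*j^2 + 2.68*j + 1.16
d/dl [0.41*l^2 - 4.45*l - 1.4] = 0.82*l - 4.45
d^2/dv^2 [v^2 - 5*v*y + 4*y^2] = 2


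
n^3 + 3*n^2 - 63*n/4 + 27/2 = (n - 3/2)^2*(n + 6)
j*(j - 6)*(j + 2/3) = j^3 - 16*j^2/3 - 4*j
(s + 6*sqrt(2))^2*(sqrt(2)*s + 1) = sqrt(2)*s^3 + 25*s^2 + 84*sqrt(2)*s + 72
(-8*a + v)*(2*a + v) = -16*a^2 - 6*a*v + v^2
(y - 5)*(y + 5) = y^2 - 25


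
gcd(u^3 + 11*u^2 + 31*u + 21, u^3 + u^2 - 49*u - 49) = u^2 + 8*u + 7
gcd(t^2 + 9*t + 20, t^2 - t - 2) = 1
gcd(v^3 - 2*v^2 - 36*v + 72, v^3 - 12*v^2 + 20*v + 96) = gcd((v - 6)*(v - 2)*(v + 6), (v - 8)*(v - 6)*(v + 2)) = v - 6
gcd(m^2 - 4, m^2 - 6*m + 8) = m - 2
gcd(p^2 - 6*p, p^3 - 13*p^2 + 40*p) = p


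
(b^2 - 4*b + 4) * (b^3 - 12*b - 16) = b^5 - 4*b^4 - 8*b^3 + 32*b^2 + 16*b - 64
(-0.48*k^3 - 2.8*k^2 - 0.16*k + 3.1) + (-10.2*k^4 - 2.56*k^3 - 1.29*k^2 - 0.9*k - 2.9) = -10.2*k^4 - 3.04*k^3 - 4.09*k^2 - 1.06*k + 0.2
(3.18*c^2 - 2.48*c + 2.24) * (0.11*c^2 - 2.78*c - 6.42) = 0.3498*c^4 - 9.1132*c^3 - 13.2748*c^2 + 9.6944*c - 14.3808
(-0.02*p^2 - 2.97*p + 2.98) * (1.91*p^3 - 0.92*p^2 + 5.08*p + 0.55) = -0.0382*p^5 - 5.6543*p^4 + 8.3226*p^3 - 17.8402*p^2 + 13.5049*p + 1.639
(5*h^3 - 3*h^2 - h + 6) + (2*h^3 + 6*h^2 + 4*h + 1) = 7*h^3 + 3*h^2 + 3*h + 7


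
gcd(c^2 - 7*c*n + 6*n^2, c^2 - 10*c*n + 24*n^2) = c - 6*n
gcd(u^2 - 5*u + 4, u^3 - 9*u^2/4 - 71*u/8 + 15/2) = u - 4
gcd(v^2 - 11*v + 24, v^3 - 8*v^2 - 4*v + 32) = v - 8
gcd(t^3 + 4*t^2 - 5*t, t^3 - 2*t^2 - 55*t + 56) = t - 1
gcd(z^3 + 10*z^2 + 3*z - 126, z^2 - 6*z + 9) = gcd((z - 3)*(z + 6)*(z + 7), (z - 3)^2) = z - 3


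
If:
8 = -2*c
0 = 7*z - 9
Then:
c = -4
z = 9/7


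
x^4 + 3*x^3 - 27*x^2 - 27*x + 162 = (x - 3)^2*(x + 3)*(x + 6)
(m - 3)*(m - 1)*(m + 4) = m^3 - 13*m + 12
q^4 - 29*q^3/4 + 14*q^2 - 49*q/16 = q*(q - 7/2)^2*(q - 1/4)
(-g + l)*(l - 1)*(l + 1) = -g*l^2 + g + l^3 - l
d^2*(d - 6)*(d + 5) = d^4 - d^3 - 30*d^2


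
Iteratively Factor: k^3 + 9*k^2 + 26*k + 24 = (k + 4)*(k^2 + 5*k + 6) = (k + 3)*(k + 4)*(k + 2)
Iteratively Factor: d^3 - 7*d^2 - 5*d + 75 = (d + 3)*(d^2 - 10*d + 25) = (d - 5)*(d + 3)*(d - 5)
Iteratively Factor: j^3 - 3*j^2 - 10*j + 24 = (j + 3)*(j^2 - 6*j + 8) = (j - 4)*(j + 3)*(j - 2)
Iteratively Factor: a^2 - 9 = (a - 3)*(a + 3)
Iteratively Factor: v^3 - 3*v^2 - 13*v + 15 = (v - 5)*(v^2 + 2*v - 3) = (v - 5)*(v - 1)*(v + 3)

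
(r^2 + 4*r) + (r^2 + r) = 2*r^2 + 5*r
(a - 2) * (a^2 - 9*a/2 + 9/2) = a^3 - 13*a^2/2 + 27*a/2 - 9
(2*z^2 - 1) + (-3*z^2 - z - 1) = -z^2 - z - 2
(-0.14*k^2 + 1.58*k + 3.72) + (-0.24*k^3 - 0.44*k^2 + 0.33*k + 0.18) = -0.24*k^3 - 0.58*k^2 + 1.91*k + 3.9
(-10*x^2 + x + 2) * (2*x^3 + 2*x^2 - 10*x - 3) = -20*x^5 - 18*x^4 + 106*x^3 + 24*x^2 - 23*x - 6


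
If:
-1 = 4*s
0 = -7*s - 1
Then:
No Solution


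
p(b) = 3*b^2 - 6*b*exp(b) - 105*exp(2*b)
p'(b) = -6*b*exp(b) + 6*b - 210*exp(2*b) - 6*exp(b)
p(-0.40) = -45.09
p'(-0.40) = -99.17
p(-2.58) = 20.54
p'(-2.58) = -15.97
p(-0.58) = -29.96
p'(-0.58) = -70.72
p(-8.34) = 208.68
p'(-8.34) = -50.03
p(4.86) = -1751652.18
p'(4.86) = -3500428.72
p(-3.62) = 39.82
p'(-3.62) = -21.45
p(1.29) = -1408.82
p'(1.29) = -2813.57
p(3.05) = -47173.57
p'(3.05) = -94124.93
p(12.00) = -2781369541546.55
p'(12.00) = -5562728342068.86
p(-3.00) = 27.64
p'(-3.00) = -17.92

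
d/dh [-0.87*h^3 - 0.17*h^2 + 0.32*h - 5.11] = -2.61*h^2 - 0.34*h + 0.32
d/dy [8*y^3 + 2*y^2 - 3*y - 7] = 24*y^2 + 4*y - 3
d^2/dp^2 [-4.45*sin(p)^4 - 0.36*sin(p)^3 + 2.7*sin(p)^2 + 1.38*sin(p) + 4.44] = 71.2*sin(p)^4 + 3.24*sin(p)^3 - 64.2*sin(p)^2 - 3.54*sin(p) + 5.4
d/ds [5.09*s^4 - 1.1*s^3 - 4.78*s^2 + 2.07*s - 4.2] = 20.36*s^3 - 3.3*s^2 - 9.56*s + 2.07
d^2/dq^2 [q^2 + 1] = 2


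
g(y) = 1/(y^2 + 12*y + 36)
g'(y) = (-2*y - 12)/(y^2 + 12*y + 36)^2 = 2*(-y - 6)/(y^2 + 12*y + 36)^2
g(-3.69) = 0.19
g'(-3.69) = -0.16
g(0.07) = 0.03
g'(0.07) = -0.01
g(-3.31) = 0.14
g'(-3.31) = -0.10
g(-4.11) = 0.28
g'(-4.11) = -0.30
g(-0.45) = 0.03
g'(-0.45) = -0.01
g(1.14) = 0.02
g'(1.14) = -0.01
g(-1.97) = 0.06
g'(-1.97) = -0.03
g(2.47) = 0.01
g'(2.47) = -0.00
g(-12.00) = 0.03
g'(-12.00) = 0.01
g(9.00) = 0.00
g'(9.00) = 0.00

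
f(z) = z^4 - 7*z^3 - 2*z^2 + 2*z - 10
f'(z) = 4*z^3 - 21*z^2 - 4*z + 2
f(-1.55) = 13.93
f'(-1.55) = -57.15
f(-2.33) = 92.50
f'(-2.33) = -153.28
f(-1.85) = 35.49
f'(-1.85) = -87.80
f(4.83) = -291.51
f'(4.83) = -56.51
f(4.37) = -258.94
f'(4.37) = -82.70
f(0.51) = -10.36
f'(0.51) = -4.97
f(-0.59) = -10.32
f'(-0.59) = -3.77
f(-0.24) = -10.50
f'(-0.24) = 1.70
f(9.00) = 1304.00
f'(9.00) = 1181.00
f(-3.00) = 236.00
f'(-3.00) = -283.00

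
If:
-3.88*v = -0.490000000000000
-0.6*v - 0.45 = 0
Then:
No Solution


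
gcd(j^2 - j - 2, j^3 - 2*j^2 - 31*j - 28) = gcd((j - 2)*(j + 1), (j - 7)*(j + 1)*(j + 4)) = j + 1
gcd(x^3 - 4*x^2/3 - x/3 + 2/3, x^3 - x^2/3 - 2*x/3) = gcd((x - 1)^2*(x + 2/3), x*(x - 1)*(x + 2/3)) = x^2 - x/3 - 2/3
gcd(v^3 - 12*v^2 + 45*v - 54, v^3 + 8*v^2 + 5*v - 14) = 1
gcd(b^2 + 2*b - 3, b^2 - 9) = b + 3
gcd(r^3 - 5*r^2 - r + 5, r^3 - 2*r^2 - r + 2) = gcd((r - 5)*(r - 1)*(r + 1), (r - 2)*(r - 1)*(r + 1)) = r^2 - 1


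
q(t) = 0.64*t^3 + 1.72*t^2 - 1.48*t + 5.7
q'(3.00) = 26.12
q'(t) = 1.92*t^2 + 3.44*t - 1.48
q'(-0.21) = -2.12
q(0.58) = 5.55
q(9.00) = 598.26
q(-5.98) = -60.80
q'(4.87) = 60.81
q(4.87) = 113.21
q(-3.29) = 6.40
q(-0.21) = 6.08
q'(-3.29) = 7.98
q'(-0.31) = -2.36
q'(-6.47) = 56.64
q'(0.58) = 1.16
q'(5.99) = 88.02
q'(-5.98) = 46.61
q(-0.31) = 6.31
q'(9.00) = 185.00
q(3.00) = 34.02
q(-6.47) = -86.06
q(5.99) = 196.10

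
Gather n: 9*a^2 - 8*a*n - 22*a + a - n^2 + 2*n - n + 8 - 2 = 9*a^2 - 21*a - n^2 + n*(1 - 8*a) + 6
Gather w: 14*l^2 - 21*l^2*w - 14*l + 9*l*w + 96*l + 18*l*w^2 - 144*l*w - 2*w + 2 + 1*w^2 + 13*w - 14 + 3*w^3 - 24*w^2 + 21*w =14*l^2 + 82*l + 3*w^3 + w^2*(18*l - 23) + w*(-21*l^2 - 135*l + 32) - 12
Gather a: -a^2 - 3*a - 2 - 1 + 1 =-a^2 - 3*a - 2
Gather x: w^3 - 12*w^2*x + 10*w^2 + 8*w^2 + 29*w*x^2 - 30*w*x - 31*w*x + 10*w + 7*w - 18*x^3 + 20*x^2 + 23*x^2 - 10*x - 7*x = w^3 + 18*w^2 + 17*w - 18*x^3 + x^2*(29*w + 43) + x*(-12*w^2 - 61*w - 17)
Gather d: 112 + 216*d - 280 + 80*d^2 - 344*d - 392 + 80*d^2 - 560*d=160*d^2 - 688*d - 560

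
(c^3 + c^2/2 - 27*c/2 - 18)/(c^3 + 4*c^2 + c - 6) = (c^2 - 5*c/2 - 6)/(c^2 + c - 2)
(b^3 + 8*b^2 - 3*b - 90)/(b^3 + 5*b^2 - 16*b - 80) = (b^2 + 3*b - 18)/(b^2 - 16)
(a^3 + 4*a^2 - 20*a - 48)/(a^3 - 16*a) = (a^2 + 8*a + 12)/(a*(a + 4))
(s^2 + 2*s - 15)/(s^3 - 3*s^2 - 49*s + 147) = (s + 5)/(s^2 - 49)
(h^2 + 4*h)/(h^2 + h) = (h + 4)/(h + 1)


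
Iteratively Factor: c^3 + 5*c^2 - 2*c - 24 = (c + 4)*(c^2 + c - 6) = (c + 3)*(c + 4)*(c - 2)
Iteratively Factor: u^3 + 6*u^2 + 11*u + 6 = (u + 3)*(u^2 + 3*u + 2) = (u + 2)*(u + 3)*(u + 1)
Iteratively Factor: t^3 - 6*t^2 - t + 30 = (t - 3)*(t^2 - 3*t - 10) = (t - 5)*(t - 3)*(t + 2)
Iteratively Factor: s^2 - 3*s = (s)*(s - 3)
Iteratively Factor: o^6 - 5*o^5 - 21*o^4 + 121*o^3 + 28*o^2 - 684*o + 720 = (o + 3)*(o^5 - 8*o^4 + 3*o^3 + 112*o^2 - 308*o + 240) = (o - 5)*(o + 3)*(o^4 - 3*o^3 - 12*o^2 + 52*o - 48) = (o - 5)*(o + 3)*(o + 4)*(o^3 - 7*o^2 + 16*o - 12) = (o - 5)*(o - 3)*(o + 3)*(o + 4)*(o^2 - 4*o + 4) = (o - 5)*(o - 3)*(o - 2)*(o + 3)*(o + 4)*(o - 2)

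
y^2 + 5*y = y*(y + 5)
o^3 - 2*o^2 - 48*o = o*(o - 8)*(o + 6)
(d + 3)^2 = d^2 + 6*d + 9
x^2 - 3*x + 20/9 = (x - 5/3)*(x - 4/3)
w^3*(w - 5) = w^4 - 5*w^3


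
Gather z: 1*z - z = 0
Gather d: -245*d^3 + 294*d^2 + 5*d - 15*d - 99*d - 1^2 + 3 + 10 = -245*d^3 + 294*d^2 - 109*d + 12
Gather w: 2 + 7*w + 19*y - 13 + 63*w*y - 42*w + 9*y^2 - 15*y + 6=w*(63*y - 35) + 9*y^2 + 4*y - 5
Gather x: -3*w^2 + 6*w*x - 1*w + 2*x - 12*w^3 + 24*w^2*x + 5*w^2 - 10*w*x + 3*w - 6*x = -12*w^3 + 2*w^2 + 2*w + x*(24*w^2 - 4*w - 4)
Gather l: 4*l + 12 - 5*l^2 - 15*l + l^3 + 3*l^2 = l^3 - 2*l^2 - 11*l + 12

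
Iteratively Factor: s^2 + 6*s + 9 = (s + 3)*(s + 3)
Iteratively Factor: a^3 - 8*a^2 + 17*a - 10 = (a - 1)*(a^2 - 7*a + 10) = (a - 2)*(a - 1)*(a - 5)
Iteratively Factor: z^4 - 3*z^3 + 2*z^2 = (z)*(z^3 - 3*z^2 + 2*z) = z^2*(z^2 - 3*z + 2) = z^2*(z - 1)*(z - 2)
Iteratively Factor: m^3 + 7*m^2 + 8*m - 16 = (m + 4)*(m^2 + 3*m - 4) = (m - 1)*(m + 4)*(m + 4)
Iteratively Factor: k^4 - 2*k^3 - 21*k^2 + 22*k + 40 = (k + 4)*(k^3 - 6*k^2 + 3*k + 10) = (k + 1)*(k + 4)*(k^2 - 7*k + 10) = (k - 5)*(k + 1)*(k + 4)*(k - 2)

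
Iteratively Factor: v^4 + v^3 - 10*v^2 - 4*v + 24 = (v + 2)*(v^3 - v^2 - 8*v + 12) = (v - 2)*(v + 2)*(v^2 + v - 6) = (v - 2)*(v + 2)*(v + 3)*(v - 2)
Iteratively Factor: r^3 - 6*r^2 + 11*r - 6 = (r - 2)*(r^2 - 4*r + 3) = (r - 3)*(r - 2)*(r - 1)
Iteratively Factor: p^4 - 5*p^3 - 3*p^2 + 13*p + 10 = (p - 2)*(p^3 - 3*p^2 - 9*p - 5) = (p - 5)*(p - 2)*(p^2 + 2*p + 1) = (p - 5)*(p - 2)*(p + 1)*(p + 1)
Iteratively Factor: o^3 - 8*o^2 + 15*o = (o - 5)*(o^2 - 3*o) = (o - 5)*(o - 3)*(o)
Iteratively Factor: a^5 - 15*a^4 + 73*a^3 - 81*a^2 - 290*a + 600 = (a - 4)*(a^4 - 11*a^3 + 29*a^2 + 35*a - 150) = (a - 5)*(a - 4)*(a^3 - 6*a^2 - a + 30) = (a - 5)*(a - 4)*(a - 3)*(a^2 - 3*a - 10) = (a - 5)^2*(a - 4)*(a - 3)*(a + 2)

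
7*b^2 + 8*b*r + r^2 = (b + r)*(7*b + r)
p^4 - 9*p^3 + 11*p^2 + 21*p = p*(p - 7)*(p - 3)*(p + 1)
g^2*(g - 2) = g^3 - 2*g^2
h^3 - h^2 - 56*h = h*(h - 8)*(h + 7)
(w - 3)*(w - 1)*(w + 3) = w^3 - w^2 - 9*w + 9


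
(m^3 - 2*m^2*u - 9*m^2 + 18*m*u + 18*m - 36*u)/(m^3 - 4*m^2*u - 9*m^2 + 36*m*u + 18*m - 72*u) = (-m + 2*u)/(-m + 4*u)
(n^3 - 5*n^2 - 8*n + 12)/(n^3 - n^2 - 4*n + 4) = (n - 6)/(n - 2)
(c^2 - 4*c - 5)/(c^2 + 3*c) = (c^2 - 4*c - 5)/(c*(c + 3))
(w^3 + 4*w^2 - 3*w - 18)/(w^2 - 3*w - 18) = (w^2 + w - 6)/(w - 6)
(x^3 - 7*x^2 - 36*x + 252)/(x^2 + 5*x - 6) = (x^2 - 13*x + 42)/(x - 1)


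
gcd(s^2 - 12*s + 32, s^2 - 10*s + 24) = s - 4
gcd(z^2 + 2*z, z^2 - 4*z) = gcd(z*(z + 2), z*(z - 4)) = z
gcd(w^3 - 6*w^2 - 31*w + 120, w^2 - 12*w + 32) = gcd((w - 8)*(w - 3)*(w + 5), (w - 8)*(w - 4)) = w - 8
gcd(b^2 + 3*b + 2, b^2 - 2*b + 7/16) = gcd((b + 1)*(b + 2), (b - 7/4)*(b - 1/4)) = 1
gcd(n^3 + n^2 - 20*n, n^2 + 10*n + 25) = n + 5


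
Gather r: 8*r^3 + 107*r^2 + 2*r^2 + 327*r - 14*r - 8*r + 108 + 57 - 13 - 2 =8*r^3 + 109*r^2 + 305*r + 150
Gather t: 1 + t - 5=t - 4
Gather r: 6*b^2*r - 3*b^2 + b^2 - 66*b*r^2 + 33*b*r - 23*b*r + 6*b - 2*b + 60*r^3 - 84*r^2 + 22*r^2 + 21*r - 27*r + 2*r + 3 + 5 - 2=-2*b^2 + 4*b + 60*r^3 + r^2*(-66*b - 62) + r*(6*b^2 + 10*b - 4) + 6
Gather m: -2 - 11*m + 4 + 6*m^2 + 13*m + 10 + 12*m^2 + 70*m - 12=18*m^2 + 72*m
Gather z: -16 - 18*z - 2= -18*z - 18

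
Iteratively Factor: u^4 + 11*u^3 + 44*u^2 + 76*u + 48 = (u + 2)*(u^3 + 9*u^2 + 26*u + 24) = (u + 2)*(u + 3)*(u^2 + 6*u + 8) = (u + 2)^2*(u + 3)*(u + 4)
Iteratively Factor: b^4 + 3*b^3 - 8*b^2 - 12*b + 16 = (b + 2)*(b^3 + b^2 - 10*b + 8) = (b - 1)*(b + 2)*(b^2 + 2*b - 8) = (b - 1)*(b + 2)*(b + 4)*(b - 2)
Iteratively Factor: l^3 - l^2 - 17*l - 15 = (l - 5)*(l^2 + 4*l + 3) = (l - 5)*(l + 3)*(l + 1)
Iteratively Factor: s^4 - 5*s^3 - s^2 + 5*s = (s + 1)*(s^3 - 6*s^2 + 5*s) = (s - 1)*(s + 1)*(s^2 - 5*s) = (s - 5)*(s - 1)*(s + 1)*(s)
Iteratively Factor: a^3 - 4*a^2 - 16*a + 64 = (a - 4)*(a^2 - 16) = (a - 4)^2*(a + 4)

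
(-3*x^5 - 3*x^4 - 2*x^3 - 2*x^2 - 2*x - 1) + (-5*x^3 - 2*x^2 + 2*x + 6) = -3*x^5 - 3*x^4 - 7*x^3 - 4*x^2 + 5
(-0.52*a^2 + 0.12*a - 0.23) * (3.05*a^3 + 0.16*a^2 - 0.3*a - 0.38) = -1.586*a^5 + 0.2828*a^4 - 0.5263*a^3 + 0.1248*a^2 + 0.0234*a + 0.0874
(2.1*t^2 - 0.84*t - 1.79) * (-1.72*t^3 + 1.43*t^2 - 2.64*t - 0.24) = -3.612*t^5 + 4.4478*t^4 - 3.6664*t^3 - 0.8461*t^2 + 4.9272*t + 0.4296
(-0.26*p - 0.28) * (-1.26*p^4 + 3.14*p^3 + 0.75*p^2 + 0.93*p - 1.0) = 0.3276*p^5 - 0.4636*p^4 - 1.0742*p^3 - 0.4518*p^2 - 0.000400000000000011*p + 0.28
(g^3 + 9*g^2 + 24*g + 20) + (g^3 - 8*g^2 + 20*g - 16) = 2*g^3 + g^2 + 44*g + 4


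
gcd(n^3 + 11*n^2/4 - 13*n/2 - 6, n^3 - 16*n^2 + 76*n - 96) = n - 2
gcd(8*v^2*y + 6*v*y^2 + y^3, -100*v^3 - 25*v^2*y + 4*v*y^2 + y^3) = 4*v + y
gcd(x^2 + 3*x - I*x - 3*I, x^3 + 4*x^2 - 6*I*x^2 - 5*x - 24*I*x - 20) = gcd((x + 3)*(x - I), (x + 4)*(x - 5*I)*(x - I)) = x - I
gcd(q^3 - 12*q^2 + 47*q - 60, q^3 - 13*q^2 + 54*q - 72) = q^2 - 7*q + 12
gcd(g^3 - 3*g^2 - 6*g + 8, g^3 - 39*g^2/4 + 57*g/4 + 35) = g - 4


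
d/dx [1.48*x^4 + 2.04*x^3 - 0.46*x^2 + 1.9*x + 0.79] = 5.92*x^3 + 6.12*x^2 - 0.92*x + 1.9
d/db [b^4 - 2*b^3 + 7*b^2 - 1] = 2*b*(2*b^2 - 3*b + 7)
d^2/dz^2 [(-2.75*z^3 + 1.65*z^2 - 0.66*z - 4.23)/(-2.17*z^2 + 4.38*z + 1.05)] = (-2.8421709430404e-14*z^5 + 92.8965180000001*z^3 + 172.838232*z^2 - 214.012638*z + 171.867204)/(10.218313*z^6 - 61.874946*z^5 + 110.057409*z^4 - 24.148692*z^3 - 53.253585*z^2 - 14.48685*z - 1.157625)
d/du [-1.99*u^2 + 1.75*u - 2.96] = 1.75 - 3.98*u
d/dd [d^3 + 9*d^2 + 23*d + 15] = 3*d^2 + 18*d + 23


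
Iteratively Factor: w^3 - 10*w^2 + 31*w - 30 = (w - 2)*(w^2 - 8*w + 15) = (w - 3)*(w - 2)*(w - 5)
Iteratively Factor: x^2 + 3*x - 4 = (x - 1)*(x + 4)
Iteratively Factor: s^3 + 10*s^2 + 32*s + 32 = (s + 4)*(s^2 + 6*s + 8) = (s + 4)^2*(s + 2)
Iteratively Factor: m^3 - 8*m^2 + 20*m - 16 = (m - 2)*(m^2 - 6*m + 8) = (m - 2)^2*(m - 4)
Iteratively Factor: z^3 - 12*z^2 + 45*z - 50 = (z - 5)*(z^2 - 7*z + 10) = (z - 5)*(z - 2)*(z - 5)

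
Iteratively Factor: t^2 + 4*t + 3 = (t + 3)*(t + 1)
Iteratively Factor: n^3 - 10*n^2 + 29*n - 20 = (n - 5)*(n^2 - 5*n + 4) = (n - 5)*(n - 4)*(n - 1)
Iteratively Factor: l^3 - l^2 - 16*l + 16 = (l + 4)*(l^2 - 5*l + 4) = (l - 4)*(l + 4)*(l - 1)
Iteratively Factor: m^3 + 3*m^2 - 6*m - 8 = (m + 1)*(m^2 + 2*m - 8) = (m - 2)*(m + 1)*(m + 4)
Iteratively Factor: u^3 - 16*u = (u + 4)*(u^2 - 4*u) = u*(u + 4)*(u - 4)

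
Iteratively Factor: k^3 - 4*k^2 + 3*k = (k - 3)*(k^2 - k) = (k - 3)*(k - 1)*(k)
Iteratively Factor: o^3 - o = (o)*(o^2 - 1) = o*(o + 1)*(o - 1)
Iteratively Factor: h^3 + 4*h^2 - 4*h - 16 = (h + 2)*(h^2 + 2*h - 8) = (h - 2)*(h + 2)*(h + 4)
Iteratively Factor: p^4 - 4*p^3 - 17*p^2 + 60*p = (p - 5)*(p^3 + p^2 - 12*p) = p*(p - 5)*(p^2 + p - 12) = p*(p - 5)*(p - 3)*(p + 4)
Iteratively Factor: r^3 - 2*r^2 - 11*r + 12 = (r + 3)*(r^2 - 5*r + 4) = (r - 1)*(r + 3)*(r - 4)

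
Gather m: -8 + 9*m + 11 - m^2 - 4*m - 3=-m^2 + 5*m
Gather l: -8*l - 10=-8*l - 10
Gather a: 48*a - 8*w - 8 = 48*a - 8*w - 8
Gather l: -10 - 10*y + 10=-10*y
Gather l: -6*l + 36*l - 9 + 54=30*l + 45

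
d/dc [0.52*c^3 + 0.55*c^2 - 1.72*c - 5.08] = 1.56*c^2 + 1.1*c - 1.72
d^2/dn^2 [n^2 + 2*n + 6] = 2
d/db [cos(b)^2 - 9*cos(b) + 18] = (9 - 2*cos(b))*sin(b)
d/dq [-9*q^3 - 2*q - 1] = -27*q^2 - 2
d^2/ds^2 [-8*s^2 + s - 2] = -16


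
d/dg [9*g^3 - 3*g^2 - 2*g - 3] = 27*g^2 - 6*g - 2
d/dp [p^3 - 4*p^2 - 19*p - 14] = 3*p^2 - 8*p - 19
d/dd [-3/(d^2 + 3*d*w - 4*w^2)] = 3*(2*d + 3*w)/(d^2 + 3*d*w - 4*w^2)^2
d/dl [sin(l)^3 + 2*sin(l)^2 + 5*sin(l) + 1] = (3*sin(l)^2 + 4*sin(l) + 5)*cos(l)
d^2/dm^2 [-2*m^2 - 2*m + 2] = -4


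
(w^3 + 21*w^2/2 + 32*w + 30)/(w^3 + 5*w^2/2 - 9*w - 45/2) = (w^2 + 8*w + 12)/(w^2 - 9)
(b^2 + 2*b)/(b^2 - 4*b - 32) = b*(b + 2)/(b^2 - 4*b - 32)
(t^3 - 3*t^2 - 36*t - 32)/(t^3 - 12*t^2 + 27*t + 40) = (t + 4)/(t - 5)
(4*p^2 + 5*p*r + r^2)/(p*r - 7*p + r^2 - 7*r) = (4*p + r)/(r - 7)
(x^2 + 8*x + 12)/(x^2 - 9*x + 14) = (x^2 + 8*x + 12)/(x^2 - 9*x + 14)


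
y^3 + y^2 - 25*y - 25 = (y - 5)*(y + 1)*(y + 5)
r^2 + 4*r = r*(r + 4)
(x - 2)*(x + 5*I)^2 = x^3 - 2*x^2 + 10*I*x^2 - 25*x - 20*I*x + 50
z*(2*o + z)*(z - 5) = 2*o*z^2 - 10*o*z + z^3 - 5*z^2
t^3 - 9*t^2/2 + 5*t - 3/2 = (t - 3)*(t - 1)*(t - 1/2)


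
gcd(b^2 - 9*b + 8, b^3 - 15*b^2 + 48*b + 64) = b - 8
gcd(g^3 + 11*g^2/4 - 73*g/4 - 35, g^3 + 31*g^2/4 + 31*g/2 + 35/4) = g^2 + 27*g/4 + 35/4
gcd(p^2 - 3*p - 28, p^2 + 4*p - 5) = 1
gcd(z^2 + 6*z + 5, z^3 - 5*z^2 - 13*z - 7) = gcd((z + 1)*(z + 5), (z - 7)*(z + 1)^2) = z + 1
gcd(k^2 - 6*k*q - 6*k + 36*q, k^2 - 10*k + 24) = k - 6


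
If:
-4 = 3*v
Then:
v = -4/3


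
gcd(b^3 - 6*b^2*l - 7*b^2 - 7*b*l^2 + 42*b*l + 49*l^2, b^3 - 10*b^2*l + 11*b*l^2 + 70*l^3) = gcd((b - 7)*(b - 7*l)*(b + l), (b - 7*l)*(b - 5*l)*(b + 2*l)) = b - 7*l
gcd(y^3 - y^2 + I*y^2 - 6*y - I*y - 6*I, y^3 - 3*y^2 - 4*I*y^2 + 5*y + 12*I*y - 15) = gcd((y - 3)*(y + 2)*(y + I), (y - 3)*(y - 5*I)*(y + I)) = y^2 + y*(-3 + I) - 3*I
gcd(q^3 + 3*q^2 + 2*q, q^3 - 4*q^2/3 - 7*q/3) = q^2 + q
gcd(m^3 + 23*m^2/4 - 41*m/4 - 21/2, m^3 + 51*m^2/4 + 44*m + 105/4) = m^2 + 31*m/4 + 21/4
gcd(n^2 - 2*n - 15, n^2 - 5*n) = n - 5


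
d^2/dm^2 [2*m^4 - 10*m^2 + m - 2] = 24*m^2 - 20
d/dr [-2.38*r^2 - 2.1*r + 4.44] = -4.76*r - 2.1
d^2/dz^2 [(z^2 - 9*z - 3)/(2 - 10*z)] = 119/(125*z^3 - 75*z^2 + 15*z - 1)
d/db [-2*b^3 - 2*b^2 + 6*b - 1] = -6*b^2 - 4*b + 6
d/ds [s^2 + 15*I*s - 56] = 2*s + 15*I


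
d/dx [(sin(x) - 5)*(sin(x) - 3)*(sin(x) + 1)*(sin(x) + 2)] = (4*sin(x)^3 - 15*sin(x)^2 - 14*sin(x) + 29)*cos(x)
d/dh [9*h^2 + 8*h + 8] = 18*h + 8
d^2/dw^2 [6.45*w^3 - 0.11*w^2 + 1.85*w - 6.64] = 38.7*w - 0.22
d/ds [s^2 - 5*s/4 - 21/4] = 2*s - 5/4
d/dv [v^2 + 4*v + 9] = 2*v + 4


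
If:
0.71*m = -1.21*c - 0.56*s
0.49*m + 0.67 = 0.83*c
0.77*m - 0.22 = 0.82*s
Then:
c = 0.56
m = -0.42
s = -0.67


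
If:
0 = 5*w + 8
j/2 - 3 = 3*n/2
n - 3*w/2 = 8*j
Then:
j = 6/115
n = -228/115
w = -8/5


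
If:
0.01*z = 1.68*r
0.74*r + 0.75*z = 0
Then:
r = 0.00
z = 0.00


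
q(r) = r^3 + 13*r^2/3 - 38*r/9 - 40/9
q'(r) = 3*r^2 + 26*r/3 - 38/9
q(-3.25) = 20.72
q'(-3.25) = -0.70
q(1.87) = 9.35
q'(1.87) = 22.48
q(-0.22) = -3.32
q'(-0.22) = -5.98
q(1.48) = 2.04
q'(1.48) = 15.18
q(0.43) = -5.38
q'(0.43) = 0.06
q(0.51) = -5.34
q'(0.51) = 0.98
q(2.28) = 20.31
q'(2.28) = 31.13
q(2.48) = 26.99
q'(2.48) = 35.72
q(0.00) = -4.44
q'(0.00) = -4.22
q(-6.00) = -39.11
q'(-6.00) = 51.78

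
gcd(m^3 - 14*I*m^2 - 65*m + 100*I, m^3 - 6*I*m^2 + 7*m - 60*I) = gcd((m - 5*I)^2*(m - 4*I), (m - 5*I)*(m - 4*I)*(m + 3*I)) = m^2 - 9*I*m - 20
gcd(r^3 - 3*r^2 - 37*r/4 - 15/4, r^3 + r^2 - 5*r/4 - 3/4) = r^2 + 2*r + 3/4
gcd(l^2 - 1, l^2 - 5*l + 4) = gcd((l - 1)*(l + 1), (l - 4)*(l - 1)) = l - 1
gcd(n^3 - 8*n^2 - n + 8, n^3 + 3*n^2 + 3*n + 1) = n + 1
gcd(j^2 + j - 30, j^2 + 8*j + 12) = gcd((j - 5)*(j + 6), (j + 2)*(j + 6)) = j + 6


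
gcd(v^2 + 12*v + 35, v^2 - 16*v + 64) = 1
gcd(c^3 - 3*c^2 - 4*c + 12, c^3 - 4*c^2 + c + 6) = c^2 - 5*c + 6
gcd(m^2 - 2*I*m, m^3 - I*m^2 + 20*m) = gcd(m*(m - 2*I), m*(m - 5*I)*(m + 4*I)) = m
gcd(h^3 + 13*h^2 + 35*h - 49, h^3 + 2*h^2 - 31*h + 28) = h^2 + 6*h - 7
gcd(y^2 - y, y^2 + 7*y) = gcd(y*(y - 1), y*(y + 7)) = y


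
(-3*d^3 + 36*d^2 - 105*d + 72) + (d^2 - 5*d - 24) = -3*d^3 + 37*d^2 - 110*d + 48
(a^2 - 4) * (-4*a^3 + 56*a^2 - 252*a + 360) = -4*a^5 + 56*a^4 - 236*a^3 + 136*a^2 + 1008*a - 1440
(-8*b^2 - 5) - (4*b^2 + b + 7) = -12*b^2 - b - 12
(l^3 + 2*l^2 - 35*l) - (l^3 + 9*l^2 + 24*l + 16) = -7*l^2 - 59*l - 16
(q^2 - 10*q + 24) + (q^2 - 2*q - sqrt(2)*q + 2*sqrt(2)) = 2*q^2 - 12*q - sqrt(2)*q + 2*sqrt(2) + 24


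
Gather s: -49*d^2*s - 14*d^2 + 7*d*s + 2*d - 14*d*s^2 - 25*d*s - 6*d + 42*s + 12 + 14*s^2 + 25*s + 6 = -14*d^2 - 4*d + s^2*(14 - 14*d) + s*(-49*d^2 - 18*d + 67) + 18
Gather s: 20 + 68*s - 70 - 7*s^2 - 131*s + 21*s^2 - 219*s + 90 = 14*s^2 - 282*s + 40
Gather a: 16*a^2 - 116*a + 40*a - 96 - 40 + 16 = 16*a^2 - 76*a - 120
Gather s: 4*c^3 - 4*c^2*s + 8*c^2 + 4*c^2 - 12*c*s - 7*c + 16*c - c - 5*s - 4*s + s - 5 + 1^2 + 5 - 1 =4*c^3 + 12*c^2 + 8*c + s*(-4*c^2 - 12*c - 8)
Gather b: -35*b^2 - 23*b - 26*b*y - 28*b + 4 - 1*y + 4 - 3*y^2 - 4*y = -35*b^2 + b*(-26*y - 51) - 3*y^2 - 5*y + 8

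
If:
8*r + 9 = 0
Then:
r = -9/8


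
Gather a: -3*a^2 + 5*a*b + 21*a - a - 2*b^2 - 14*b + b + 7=-3*a^2 + a*(5*b + 20) - 2*b^2 - 13*b + 7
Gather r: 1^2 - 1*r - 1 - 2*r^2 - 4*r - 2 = -2*r^2 - 5*r - 2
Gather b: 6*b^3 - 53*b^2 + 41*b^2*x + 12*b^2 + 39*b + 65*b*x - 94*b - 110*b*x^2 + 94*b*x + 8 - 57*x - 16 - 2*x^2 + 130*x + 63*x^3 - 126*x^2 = 6*b^3 + b^2*(41*x - 41) + b*(-110*x^2 + 159*x - 55) + 63*x^3 - 128*x^2 + 73*x - 8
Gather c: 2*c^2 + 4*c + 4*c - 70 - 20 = 2*c^2 + 8*c - 90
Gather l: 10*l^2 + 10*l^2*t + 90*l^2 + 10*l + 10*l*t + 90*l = l^2*(10*t + 100) + l*(10*t + 100)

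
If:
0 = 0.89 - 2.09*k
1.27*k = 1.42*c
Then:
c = 0.38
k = 0.43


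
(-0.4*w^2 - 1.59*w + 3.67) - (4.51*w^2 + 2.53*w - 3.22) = -4.91*w^2 - 4.12*w + 6.89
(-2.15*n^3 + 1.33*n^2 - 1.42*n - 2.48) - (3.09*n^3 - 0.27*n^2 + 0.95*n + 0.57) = -5.24*n^3 + 1.6*n^2 - 2.37*n - 3.05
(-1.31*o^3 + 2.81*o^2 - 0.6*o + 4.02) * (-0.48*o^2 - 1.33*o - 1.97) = 0.6288*o^5 + 0.3935*o^4 - 0.8686*o^3 - 6.6673*o^2 - 4.1646*o - 7.9194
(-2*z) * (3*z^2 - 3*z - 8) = -6*z^3 + 6*z^2 + 16*z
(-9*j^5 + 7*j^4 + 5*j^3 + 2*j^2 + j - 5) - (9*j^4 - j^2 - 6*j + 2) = -9*j^5 - 2*j^4 + 5*j^3 + 3*j^2 + 7*j - 7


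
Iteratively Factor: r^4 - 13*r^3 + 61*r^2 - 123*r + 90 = (r - 3)*(r^3 - 10*r^2 + 31*r - 30) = (r - 5)*(r - 3)*(r^2 - 5*r + 6) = (r - 5)*(r - 3)*(r - 2)*(r - 3)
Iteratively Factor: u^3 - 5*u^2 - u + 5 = (u - 1)*(u^2 - 4*u - 5) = (u - 1)*(u + 1)*(u - 5)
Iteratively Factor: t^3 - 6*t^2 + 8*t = (t)*(t^2 - 6*t + 8) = t*(t - 2)*(t - 4)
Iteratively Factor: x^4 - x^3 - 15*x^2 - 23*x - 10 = (x + 1)*(x^3 - 2*x^2 - 13*x - 10) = (x - 5)*(x + 1)*(x^2 + 3*x + 2) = (x - 5)*(x + 1)^2*(x + 2)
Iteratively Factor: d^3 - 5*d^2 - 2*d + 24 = (d - 4)*(d^2 - d - 6) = (d - 4)*(d + 2)*(d - 3)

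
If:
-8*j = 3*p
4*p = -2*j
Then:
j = 0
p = 0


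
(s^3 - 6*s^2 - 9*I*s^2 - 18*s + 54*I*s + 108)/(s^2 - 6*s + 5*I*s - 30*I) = (s^2 - 9*I*s - 18)/(s + 5*I)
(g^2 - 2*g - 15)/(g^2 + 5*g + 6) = (g - 5)/(g + 2)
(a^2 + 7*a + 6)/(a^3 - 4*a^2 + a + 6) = (a + 6)/(a^2 - 5*a + 6)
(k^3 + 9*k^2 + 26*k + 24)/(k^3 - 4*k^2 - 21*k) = (k^2 + 6*k + 8)/(k*(k - 7))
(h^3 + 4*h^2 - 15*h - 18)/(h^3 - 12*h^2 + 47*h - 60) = (h^2 + 7*h + 6)/(h^2 - 9*h + 20)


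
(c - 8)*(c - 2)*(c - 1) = c^3 - 11*c^2 + 26*c - 16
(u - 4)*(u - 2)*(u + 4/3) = u^3 - 14*u^2/3 + 32/3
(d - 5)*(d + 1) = d^2 - 4*d - 5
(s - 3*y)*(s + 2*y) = s^2 - s*y - 6*y^2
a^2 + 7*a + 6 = (a + 1)*(a + 6)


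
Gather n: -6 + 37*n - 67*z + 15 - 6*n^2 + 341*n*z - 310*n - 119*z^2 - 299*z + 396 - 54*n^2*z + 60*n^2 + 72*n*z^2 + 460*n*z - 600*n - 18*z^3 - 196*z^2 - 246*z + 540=n^2*(54 - 54*z) + n*(72*z^2 + 801*z - 873) - 18*z^3 - 315*z^2 - 612*z + 945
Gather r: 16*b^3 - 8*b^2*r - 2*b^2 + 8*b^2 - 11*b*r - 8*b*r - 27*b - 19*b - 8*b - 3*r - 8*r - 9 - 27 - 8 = 16*b^3 + 6*b^2 - 54*b + r*(-8*b^2 - 19*b - 11) - 44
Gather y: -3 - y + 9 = 6 - y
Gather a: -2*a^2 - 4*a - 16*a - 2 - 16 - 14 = -2*a^2 - 20*a - 32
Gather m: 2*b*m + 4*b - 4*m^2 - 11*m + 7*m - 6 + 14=4*b - 4*m^2 + m*(2*b - 4) + 8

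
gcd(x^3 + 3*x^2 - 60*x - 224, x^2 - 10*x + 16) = x - 8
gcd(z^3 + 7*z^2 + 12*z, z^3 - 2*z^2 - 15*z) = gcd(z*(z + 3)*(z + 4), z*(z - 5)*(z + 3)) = z^2 + 3*z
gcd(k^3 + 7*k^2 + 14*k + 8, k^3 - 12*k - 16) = k + 2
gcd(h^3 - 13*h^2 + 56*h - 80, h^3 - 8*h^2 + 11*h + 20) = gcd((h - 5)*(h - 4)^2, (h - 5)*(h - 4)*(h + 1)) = h^2 - 9*h + 20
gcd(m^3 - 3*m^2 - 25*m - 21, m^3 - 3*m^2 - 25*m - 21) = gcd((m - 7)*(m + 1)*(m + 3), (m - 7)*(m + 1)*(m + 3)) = m^3 - 3*m^2 - 25*m - 21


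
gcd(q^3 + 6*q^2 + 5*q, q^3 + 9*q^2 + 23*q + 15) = q^2 + 6*q + 5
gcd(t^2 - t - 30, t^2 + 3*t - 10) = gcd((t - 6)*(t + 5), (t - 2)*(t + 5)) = t + 5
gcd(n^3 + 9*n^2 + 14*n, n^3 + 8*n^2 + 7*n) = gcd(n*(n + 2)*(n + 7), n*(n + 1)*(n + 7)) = n^2 + 7*n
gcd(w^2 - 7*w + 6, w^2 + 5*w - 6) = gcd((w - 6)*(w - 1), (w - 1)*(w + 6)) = w - 1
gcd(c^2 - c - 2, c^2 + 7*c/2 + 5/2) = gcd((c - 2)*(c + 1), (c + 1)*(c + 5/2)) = c + 1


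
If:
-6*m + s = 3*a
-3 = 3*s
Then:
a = -2*m - 1/3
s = -1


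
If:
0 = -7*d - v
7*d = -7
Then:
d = -1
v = 7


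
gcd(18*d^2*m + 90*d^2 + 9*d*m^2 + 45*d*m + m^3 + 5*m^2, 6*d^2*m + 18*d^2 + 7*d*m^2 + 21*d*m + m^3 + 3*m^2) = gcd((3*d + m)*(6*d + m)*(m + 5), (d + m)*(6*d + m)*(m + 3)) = 6*d + m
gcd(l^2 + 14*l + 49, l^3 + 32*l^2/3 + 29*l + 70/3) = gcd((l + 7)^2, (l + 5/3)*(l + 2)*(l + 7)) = l + 7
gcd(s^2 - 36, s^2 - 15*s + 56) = 1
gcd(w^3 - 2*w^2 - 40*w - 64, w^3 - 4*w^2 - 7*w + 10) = w + 2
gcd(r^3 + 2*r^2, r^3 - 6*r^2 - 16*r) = r^2 + 2*r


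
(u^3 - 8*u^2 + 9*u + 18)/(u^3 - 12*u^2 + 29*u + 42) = (u - 3)/(u - 7)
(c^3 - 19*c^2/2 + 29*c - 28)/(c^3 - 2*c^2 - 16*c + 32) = (c - 7/2)/(c + 4)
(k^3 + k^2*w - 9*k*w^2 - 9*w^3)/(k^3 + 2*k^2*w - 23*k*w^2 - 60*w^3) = (-k^2 + 2*k*w + 3*w^2)/(-k^2 + k*w + 20*w^2)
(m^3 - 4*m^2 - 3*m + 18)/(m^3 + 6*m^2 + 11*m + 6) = (m^2 - 6*m + 9)/(m^2 + 4*m + 3)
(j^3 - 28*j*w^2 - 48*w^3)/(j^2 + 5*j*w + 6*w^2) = (j^2 - 2*j*w - 24*w^2)/(j + 3*w)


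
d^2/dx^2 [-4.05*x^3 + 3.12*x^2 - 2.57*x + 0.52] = 6.24 - 24.3*x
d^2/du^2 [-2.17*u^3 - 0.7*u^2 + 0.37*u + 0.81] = -13.02*u - 1.4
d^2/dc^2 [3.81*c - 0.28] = 0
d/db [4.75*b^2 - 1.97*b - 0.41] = 9.5*b - 1.97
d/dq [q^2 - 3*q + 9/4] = 2*q - 3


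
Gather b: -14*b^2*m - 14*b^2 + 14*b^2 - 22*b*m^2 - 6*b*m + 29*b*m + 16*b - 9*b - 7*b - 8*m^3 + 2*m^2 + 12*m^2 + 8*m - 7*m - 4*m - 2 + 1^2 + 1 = -14*b^2*m + b*(-22*m^2 + 23*m) - 8*m^3 + 14*m^2 - 3*m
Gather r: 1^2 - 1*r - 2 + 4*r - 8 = 3*r - 9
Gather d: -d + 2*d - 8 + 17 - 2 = d + 7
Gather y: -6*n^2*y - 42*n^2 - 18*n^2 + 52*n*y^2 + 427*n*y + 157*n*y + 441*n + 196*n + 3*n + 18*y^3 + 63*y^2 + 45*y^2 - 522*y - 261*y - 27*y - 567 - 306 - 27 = -60*n^2 + 640*n + 18*y^3 + y^2*(52*n + 108) + y*(-6*n^2 + 584*n - 810) - 900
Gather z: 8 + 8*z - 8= 8*z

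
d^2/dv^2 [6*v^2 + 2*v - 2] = 12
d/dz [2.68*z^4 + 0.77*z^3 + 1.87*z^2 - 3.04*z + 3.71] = 10.72*z^3 + 2.31*z^2 + 3.74*z - 3.04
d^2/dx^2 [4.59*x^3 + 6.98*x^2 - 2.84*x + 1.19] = 27.54*x + 13.96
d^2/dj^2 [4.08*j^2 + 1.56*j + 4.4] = 8.16000000000000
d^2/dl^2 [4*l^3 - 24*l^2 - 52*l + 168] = 24*l - 48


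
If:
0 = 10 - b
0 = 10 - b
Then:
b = 10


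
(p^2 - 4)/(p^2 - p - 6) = (p - 2)/(p - 3)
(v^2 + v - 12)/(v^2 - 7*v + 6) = (v^2 + v - 12)/(v^2 - 7*v + 6)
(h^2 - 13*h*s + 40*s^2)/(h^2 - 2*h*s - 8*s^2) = (-h^2 + 13*h*s - 40*s^2)/(-h^2 + 2*h*s + 8*s^2)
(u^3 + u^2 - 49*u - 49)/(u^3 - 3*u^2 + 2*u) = (u^3 + u^2 - 49*u - 49)/(u*(u^2 - 3*u + 2))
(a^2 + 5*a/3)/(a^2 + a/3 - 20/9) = 3*a/(3*a - 4)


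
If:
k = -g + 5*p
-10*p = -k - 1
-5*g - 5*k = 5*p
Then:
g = 1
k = -1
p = 0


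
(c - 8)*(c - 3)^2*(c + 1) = c^4 - 13*c^3 + 43*c^2 - 15*c - 72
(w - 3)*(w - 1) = w^2 - 4*w + 3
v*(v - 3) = v^2 - 3*v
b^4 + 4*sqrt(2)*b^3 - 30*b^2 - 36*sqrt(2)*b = b*(b - 3*sqrt(2))*(b + sqrt(2))*(b + 6*sqrt(2))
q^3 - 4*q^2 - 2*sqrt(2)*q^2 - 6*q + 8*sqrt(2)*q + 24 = (q - 4)*(q - 3*sqrt(2))*(q + sqrt(2))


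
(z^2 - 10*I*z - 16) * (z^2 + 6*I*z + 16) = z^4 - 4*I*z^3 + 60*z^2 - 256*I*z - 256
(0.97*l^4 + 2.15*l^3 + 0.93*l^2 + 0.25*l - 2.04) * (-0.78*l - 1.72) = -0.7566*l^5 - 3.3454*l^4 - 4.4234*l^3 - 1.7946*l^2 + 1.1612*l + 3.5088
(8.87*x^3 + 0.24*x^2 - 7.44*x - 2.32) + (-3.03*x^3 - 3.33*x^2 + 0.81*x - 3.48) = 5.84*x^3 - 3.09*x^2 - 6.63*x - 5.8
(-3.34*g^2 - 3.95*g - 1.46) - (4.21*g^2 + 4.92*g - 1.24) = -7.55*g^2 - 8.87*g - 0.22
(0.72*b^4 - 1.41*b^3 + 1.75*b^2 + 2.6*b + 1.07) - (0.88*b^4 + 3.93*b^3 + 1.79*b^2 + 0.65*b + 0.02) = -0.16*b^4 - 5.34*b^3 - 0.04*b^2 + 1.95*b + 1.05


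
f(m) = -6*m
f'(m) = -6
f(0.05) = -0.30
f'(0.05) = -6.00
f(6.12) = -36.72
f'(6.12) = -6.00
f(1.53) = -9.18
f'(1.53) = -6.00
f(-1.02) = 6.12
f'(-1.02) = -6.00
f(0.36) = -2.16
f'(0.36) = -6.00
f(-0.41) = 2.46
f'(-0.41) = -6.00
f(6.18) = -37.08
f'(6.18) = -6.00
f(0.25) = -1.50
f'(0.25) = -6.00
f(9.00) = -54.00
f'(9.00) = -6.00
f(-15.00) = 90.00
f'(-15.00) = -6.00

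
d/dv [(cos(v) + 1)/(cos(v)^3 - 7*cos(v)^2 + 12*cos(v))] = 2*(cos(v)^3 - 2*cos(v)^2 - 7*cos(v) + 6)*sin(v)/((cos(v) - 4)^2*(cos(v) - 3)^2*cos(v)^2)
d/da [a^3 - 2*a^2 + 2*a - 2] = 3*a^2 - 4*a + 2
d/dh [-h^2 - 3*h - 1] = -2*h - 3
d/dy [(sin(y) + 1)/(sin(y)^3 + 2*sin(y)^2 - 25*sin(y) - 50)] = -(2*sin(y)^3 + 5*sin(y)^2 + 4*sin(y) + 25)*cos(y)/(sin(y)^3 + 2*sin(y)^2 - 25*sin(y) - 50)^2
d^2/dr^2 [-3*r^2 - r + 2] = -6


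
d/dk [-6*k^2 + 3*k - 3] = 3 - 12*k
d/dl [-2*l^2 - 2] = -4*l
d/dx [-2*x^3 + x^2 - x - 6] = -6*x^2 + 2*x - 1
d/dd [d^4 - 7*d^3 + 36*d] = 4*d^3 - 21*d^2 + 36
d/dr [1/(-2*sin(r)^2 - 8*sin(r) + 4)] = (sin(r) + 2)*cos(r)/(sin(r)^2 + 4*sin(r) - 2)^2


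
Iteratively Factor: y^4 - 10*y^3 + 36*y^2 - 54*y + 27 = (y - 3)*(y^3 - 7*y^2 + 15*y - 9) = (y - 3)^2*(y^2 - 4*y + 3) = (y - 3)^3*(y - 1)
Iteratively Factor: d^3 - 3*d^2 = (d)*(d^2 - 3*d) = d*(d - 3)*(d)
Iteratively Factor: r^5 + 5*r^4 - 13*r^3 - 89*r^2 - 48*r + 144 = (r + 3)*(r^4 + 2*r^3 - 19*r^2 - 32*r + 48) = (r - 4)*(r + 3)*(r^3 + 6*r^2 + 5*r - 12) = (r - 4)*(r + 3)^2*(r^2 + 3*r - 4) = (r - 4)*(r - 1)*(r + 3)^2*(r + 4)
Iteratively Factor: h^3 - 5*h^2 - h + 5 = (h - 5)*(h^2 - 1) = (h - 5)*(h + 1)*(h - 1)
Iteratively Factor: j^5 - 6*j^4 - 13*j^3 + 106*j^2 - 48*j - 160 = (j - 2)*(j^4 - 4*j^3 - 21*j^2 + 64*j + 80) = (j - 4)*(j - 2)*(j^3 - 21*j - 20) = (j - 4)*(j - 2)*(j + 1)*(j^2 - j - 20) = (j - 4)*(j - 2)*(j + 1)*(j + 4)*(j - 5)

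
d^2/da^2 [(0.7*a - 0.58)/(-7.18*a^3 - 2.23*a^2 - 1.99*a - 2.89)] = (-216.52008*a^5 + 291.556824*a^4 + 161.627212*a^3 + 241.330308*a^2 - 29.69976*a + 5.169404)/(370.146232*a^9 + 344.885556*a^8 + 414.884094*a^7 + 649.224991*a^6 + 392.626443*a^5 + 317.3655*a^4 + 264.734551*a^3 + 90.209616*a^2 + 49.862037*a + 24.137569)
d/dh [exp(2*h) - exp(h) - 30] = (2*exp(h) - 1)*exp(h)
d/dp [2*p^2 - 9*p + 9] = 4*p - 9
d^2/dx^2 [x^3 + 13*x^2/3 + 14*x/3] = 6*x + 26/3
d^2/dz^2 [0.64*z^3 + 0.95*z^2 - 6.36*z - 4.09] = 3.84*z + 1.9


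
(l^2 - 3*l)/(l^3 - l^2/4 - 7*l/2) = 4*(3 - l)/(-4*l^2 + l + 14)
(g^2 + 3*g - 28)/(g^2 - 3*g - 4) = (g + 7)/(g + 1)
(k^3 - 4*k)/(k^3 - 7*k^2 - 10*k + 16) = k*(k - 2)/(k^2 - 9*k + 8)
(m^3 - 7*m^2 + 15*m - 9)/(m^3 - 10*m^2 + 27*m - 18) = (m - 3)/(m - 6)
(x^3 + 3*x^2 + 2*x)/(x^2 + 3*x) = (x^2 + 3*x + 2)/(x + 3)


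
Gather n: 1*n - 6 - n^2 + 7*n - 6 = -n^2 + 8*n - 12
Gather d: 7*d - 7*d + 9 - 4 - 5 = 0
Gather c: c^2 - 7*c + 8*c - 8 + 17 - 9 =c^2 + c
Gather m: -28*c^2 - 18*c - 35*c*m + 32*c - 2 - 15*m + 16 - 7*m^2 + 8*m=-28*c^2 + 14*c - 7*m^2 + m*(-35*c - 7) + 14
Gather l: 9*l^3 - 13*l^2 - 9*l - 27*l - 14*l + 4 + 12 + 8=9*l^3 - 13*l^2 - 50*l + 24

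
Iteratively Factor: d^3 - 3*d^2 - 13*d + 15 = (d + 3)*(d^2 - 6*d + 5) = (d - 5)*(d + 3)*(d - 1)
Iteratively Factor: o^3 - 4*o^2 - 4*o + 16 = (o + 2)*(o^2 - 6*o + 8) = (o - 2)*(o + 2)*(o - 4)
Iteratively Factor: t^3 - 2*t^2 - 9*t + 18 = (t - 2)*(t^2 - 9) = (t - 2)*(t + 3)*(t - 3)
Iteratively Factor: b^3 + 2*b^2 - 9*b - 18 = (b + 2)*(b^2 - 9) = (b - 3)*(b + 2)*(b + 3)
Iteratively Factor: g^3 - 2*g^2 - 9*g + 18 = (g - 3)*(g^2 + g - 6) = (g - 3)*(g + 3)*(g - 2)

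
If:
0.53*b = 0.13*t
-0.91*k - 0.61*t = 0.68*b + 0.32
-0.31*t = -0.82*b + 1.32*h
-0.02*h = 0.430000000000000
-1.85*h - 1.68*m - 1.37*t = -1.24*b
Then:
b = 63.94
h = -21.50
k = -222.88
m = -141.71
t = 260.68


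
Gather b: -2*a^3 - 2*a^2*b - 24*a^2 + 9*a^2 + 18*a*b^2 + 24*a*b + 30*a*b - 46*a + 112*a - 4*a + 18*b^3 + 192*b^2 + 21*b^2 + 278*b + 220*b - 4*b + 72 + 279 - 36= -2*a^3 - 15*a^2 + 62*a + 18*b^3 + b^2*(18*a + 213) + b*(-2*a^2 + 54*a + 494) + 315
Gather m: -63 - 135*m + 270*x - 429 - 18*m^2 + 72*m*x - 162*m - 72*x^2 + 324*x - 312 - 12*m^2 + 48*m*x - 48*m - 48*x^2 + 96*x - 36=-30*m^2 + m*(120*x - 345) - 120*x^2 + 690*x - 840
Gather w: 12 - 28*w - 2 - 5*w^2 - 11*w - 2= -5*w^2 - 39*w + 8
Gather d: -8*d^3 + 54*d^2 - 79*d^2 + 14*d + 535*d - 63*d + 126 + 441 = -8*d^3 - 25*d^2 + 486*d + 567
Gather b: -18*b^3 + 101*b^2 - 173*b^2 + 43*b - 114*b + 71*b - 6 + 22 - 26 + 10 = -18*b^3 - 72*b^2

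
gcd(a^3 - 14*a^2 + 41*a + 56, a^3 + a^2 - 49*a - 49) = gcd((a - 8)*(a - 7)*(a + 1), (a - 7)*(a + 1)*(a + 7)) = a^2 - 6*a - 7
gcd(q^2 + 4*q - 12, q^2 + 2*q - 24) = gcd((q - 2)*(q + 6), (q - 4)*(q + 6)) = q + 6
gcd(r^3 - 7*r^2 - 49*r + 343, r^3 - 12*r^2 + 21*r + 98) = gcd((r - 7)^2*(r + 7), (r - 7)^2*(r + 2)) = r^2 - 14*r + 49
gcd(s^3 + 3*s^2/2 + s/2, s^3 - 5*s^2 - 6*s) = s^2 + s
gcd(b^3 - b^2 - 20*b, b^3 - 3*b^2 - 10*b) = b^2 - 5*b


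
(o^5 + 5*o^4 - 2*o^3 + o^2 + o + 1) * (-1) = -o^5 - 5*o^4 + 2*o^3 - o^2 - o - 1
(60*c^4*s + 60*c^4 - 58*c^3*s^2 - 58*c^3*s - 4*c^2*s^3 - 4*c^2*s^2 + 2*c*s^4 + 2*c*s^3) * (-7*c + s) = -420*c^5*s - 420*c^5 + 466*c^4*s^2 + 466*c^4*s - 30*c^3*s^3 - 30*c^3*s^2 - 18*c^2*s^4 - 18*c^2*s^3 + 2*c*s^5 + 2*c*s^4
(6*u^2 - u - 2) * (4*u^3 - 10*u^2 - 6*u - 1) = 24*u^5 - 64*u^4 - 34*u^3 + 20*u^2 + 13*u + 2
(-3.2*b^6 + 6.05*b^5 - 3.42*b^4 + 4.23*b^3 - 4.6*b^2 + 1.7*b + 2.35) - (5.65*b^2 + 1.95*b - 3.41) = -3.2*b^6 + 6.05*b^5 - 3.42*b^4 + 4.23*b^3 - 10.25*b^2 - 0.25*b + 5.76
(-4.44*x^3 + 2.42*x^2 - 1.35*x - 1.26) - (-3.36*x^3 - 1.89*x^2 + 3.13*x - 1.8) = -1.08*x^3 + 4.31*x^2 - 4.48*x + 0.54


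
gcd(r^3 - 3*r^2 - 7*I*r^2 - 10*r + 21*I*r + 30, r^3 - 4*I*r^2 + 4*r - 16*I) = r - 2*I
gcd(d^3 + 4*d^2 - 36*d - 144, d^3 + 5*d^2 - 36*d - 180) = d^2 - 36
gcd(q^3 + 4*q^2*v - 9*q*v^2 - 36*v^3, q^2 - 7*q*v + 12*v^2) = q - 3*v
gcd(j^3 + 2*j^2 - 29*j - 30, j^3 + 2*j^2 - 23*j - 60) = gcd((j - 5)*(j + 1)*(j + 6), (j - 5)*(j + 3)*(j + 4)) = j - 5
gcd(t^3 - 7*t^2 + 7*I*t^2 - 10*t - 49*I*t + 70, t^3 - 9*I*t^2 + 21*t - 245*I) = t + 5*I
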